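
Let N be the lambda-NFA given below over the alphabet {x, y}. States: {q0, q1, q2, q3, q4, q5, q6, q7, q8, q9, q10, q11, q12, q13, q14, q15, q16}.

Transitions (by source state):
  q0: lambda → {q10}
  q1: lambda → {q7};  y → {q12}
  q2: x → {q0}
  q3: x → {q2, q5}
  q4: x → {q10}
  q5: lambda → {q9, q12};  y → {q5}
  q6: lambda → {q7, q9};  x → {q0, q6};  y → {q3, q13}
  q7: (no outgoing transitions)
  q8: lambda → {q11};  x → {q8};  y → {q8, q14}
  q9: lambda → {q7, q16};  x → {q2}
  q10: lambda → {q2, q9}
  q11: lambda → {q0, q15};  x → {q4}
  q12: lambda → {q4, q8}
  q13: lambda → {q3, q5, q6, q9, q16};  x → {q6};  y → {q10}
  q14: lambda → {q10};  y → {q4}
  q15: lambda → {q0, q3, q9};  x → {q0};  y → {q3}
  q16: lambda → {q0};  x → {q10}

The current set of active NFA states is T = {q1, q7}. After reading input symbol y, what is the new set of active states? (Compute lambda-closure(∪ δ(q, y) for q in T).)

q1 on y → {q12}.
No y-transition from q7.
Union after reading y: {q12}.
Now take the lambda-closure:
From q12 via lambda: add q4, q8.
From q8 via lambda: add q11.
From q11 via lambda: add q0, q15.
From q0 via lambda: add q10.
From q15 via lambda: add q3, q9.
From q9 via lambda: add q7, q16.
From q10 via lambda: add q2.
No new states can be added; the closed set is {q0, q2, q3, q4, q7, q8, q9, q10, q11, q12, q15, q16}.

{q0, q2, q3, q4, q7, q8, q9, q10, q11, q12, q15, q16}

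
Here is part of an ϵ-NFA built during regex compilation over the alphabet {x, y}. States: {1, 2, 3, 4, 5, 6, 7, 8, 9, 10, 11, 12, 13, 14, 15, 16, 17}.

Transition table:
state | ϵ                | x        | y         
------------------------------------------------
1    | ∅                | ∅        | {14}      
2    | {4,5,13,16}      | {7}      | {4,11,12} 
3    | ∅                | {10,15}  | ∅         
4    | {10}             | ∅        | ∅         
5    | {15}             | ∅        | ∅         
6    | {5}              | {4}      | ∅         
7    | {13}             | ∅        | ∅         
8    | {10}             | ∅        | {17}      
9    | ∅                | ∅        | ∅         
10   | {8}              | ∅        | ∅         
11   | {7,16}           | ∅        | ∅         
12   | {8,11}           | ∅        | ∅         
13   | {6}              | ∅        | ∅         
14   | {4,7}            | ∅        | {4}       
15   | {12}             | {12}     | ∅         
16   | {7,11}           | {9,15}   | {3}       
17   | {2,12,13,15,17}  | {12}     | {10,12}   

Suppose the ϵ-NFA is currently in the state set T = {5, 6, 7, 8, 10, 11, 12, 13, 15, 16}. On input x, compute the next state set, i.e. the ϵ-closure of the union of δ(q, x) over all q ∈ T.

6 on x → {4}.
15 on x → {12}.
16 on x → {9, 15}.
No x-transition from 5, 7, 8, 10, 11, 12, 13.
Union after reading x: {4, 9, 12, 15}.
Now take the ϵ-closure:
From 4 via ϵ: add 10.
From 12 via ϵ: add 8, 11.
From 11 via ϵ: add 7, 16.
From 7 via ϵ: add 13.
From 13 via ϵ: add 6.
From 6 via ϵ: add 5.
No new states can be added; the closed set is {4, 5, 6, 7, 8, 9, 10, 11, 12, 13, 15, 16}.

{4, 5, 6, 7, 8, 9, 10, 11, 12, 13, 15, 16}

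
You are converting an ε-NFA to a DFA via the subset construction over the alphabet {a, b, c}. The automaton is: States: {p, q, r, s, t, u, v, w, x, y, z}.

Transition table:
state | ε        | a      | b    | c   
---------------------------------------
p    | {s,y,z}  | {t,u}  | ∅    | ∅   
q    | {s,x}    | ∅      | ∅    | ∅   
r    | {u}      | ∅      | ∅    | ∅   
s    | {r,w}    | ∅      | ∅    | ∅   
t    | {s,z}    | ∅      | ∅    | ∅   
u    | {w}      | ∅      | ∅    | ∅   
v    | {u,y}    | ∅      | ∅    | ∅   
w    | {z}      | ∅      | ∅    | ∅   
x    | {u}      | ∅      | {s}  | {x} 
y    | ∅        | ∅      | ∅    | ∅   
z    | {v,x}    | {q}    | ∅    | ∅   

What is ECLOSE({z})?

Start with {z}.
From z via ε: add v, x.
From v via ε: add u, y.
From u via ε: add w.
No new states can be added; the closed set is {u, v, w, x, y, z}.

{u, v, w, x, y, z}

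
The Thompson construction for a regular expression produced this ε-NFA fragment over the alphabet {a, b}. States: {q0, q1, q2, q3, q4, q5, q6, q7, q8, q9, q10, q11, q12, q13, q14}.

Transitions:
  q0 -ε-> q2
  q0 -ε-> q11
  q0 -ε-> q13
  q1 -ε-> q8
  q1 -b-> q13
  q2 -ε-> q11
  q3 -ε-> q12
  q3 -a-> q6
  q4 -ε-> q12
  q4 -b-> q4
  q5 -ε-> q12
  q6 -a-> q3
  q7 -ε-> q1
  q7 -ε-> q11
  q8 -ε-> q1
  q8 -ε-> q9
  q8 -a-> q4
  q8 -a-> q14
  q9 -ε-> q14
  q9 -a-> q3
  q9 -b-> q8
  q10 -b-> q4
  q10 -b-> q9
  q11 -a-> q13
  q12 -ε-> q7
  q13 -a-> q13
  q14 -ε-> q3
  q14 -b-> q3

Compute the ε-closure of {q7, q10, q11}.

{q1, q3, q7, q8, q9, q10, q11, q12, q14}

Start with {q7, q10, q11}.
From q7 via ε: add q1.
From q1 via ε: add q8.
From q8 via ε: add q9.
From q9 via ε: add q14.
From q14 via ε: add q3.
From q3 via ε: add q12.
No new states can be added; the closed set is {q1, q3, q7, q8, q9, q10, q11, q12, q14}.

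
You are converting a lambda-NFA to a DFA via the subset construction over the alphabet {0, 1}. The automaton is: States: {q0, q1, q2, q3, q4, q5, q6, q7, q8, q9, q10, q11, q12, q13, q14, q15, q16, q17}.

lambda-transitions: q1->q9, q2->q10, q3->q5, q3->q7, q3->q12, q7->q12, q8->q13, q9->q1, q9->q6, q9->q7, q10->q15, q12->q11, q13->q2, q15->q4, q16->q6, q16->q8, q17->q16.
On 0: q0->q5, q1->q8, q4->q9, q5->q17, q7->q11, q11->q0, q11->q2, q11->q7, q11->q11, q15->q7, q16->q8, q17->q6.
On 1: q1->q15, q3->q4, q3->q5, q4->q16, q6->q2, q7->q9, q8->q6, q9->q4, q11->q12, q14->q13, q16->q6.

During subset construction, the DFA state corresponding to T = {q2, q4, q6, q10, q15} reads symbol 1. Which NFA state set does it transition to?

q4 on 1 → {q16}.
q6 on 1 → {q2}.
No 1-transition from q2, q10, q15.
Union after reading 1: {q2, q16}.
Now take the lambda-closure:
From q2 via lambda: add q10.
From q16 via lambda: add q6, q8.
From q8 via lambda: add q13.
From q10 via lambda: add q15.
From q15 via lambda: add q4.
No new states can be added; the closed set is {q2, q4, q6, q8, q10, q13, q15, q16}.

{q2, q4, q6, q8, q10, q13, q15, q16}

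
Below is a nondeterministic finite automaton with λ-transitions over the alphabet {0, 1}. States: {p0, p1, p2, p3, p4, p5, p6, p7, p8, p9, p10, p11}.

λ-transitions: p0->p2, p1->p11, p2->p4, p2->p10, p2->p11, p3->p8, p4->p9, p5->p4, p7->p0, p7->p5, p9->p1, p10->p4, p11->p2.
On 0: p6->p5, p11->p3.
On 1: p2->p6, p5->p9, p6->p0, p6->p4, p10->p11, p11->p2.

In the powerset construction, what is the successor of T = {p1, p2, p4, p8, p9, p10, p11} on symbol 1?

{p1, p2, p4, p6, p9, p10, p11}

p2 on 1 → {p6}.
p10 on 1 → {p11}.
p11 on 1 → {p2}.
No 1-transition from p1, p4, p8, p9.
Union after reading 1: {p2, p6, p11}.
Now take the λ-closure:
From p2 via λ: add p4, p10.
From p4 via λ: add p9.
From p9 via λ: add p1.
No new states can be added; the closed set is {p1, p2, p4, p6, p9, p10, p11}.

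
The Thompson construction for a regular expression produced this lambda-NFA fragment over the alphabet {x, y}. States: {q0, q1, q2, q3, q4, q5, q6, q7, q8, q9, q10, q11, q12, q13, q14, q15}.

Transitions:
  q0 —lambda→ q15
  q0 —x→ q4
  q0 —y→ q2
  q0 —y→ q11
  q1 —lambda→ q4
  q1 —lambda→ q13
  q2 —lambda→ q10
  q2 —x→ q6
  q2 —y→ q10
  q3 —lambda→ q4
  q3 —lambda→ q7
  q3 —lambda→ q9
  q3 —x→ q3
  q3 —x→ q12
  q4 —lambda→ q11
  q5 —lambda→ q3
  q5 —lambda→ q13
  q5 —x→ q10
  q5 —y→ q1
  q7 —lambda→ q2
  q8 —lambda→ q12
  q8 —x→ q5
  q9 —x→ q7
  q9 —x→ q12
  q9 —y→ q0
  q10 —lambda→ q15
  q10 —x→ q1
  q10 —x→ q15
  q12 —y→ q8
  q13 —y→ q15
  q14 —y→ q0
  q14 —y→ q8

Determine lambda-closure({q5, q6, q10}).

{q2, q3, q4, q5, q6, q7, q9, q10, q11, q13, q15}

Start with {q5, q6, q10}.
From q5 via lambda: add q3, q13.
From q10 via lambda: add q15.
From q3 via lambda: add q4, q7, q9.
From q4 via lambda: add q11.
From q7 via lambda: add q2.
No new states can be added; the closed set is {q2, q3, q4, q5, q6, q7, q9, q10, q11, q13, q15}.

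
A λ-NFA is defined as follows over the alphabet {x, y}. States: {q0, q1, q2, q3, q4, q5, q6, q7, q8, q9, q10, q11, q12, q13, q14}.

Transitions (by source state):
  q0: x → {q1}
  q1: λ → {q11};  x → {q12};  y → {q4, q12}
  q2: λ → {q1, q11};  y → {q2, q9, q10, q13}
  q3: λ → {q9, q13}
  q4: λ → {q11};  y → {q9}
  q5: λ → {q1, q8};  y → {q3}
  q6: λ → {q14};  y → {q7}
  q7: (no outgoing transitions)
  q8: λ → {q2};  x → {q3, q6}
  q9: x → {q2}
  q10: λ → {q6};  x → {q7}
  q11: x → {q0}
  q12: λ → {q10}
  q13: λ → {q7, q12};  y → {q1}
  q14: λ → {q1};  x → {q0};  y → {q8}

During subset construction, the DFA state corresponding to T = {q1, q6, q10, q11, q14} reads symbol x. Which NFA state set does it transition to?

q1 on x → {q12}.
q10 on x → {q7}.
q11 on x → {q0}.
q14 on x → {q0}.
No x-transition from q6.
Union after reading x: {q0, q7, q12}.
Now take the λ-closure:
From q12 via λ: add q10.
From q10 via λ: add q6.
From q6 via λ: add q14.
From q14 via λ: add q1.
From q1 via λ: add q11.
No new states can be added; the closed set is {q0, q1, q6, q7, q10, q11, q12, q14}.

{q0, q1, q6, q7, q10, q11, q12, q14}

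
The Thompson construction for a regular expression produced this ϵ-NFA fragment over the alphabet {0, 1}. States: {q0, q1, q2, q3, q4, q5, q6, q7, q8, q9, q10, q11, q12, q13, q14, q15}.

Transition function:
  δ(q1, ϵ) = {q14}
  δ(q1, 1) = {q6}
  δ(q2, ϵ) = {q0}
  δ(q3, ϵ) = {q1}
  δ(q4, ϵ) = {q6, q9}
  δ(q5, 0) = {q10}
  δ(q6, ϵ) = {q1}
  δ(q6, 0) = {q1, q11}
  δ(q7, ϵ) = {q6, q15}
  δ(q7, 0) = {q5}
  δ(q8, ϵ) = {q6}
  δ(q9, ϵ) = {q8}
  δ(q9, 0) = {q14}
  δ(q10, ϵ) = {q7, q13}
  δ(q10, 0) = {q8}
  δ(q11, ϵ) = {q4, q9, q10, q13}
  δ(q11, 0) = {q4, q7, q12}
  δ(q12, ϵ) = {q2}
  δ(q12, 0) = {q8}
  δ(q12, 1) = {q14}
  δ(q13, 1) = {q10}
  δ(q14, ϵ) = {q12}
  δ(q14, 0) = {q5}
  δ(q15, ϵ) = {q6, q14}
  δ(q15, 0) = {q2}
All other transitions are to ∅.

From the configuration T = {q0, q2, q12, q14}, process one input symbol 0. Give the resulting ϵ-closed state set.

{q0, q1, q2, q5, q6, q8, q12, q14}

q12 on 0 → {q8}.
q14 on 0 → {q5}.
No 0-transition from q0, q2.
Union after reading 0: {q5, q8}.
Now take the ϵ-closure:
From q8 via ϵ: add q6.
From q6 via ϵ: add q1.
From q1 via ϵ: add q14.
From q14 via ϵ: add q12.
From q12 via ϵ: add q2.
From q2 via ϵ: add q0.
No new states can be added; the closed set is {q0, q1, q2, q5, q6, q8, q12, q14}.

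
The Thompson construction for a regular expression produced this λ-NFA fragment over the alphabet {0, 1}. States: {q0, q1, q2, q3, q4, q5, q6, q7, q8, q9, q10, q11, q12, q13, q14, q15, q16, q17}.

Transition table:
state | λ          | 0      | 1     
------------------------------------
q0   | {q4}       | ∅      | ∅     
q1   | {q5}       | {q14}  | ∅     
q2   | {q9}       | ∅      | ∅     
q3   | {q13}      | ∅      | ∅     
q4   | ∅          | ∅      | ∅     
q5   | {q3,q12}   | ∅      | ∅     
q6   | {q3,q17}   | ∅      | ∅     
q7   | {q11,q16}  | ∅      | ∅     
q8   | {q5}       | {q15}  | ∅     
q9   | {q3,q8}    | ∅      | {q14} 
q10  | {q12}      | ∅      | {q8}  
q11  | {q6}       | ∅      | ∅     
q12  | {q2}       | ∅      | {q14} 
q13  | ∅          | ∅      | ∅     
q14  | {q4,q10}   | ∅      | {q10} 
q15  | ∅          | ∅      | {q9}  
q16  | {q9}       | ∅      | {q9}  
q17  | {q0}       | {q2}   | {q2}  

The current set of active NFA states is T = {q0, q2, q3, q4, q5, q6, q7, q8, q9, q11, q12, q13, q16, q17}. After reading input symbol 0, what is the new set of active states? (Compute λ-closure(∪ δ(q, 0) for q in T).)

q8 on 0 → {q15}.
q17 on 0 → {q2}.
No 0-transition from q0, q2, q3, q4, q5, q6, q7, q9, q11, q12, q13, q16.
Union after reading 0: {q2, q15}.
Now take the λ-closure:
From q2 via λ: add q9.
From q9 via λ: add q3, q8.
From q3 via λ: add q13.
From q8 via λ: add q5.
From q5 via λ: add q12.
No new states can be added; the closed set is {q2, q3, q5, q8, q9, q12, q13, q15}.

{q2, q3, q5, q8, q9, q12, q13, q15}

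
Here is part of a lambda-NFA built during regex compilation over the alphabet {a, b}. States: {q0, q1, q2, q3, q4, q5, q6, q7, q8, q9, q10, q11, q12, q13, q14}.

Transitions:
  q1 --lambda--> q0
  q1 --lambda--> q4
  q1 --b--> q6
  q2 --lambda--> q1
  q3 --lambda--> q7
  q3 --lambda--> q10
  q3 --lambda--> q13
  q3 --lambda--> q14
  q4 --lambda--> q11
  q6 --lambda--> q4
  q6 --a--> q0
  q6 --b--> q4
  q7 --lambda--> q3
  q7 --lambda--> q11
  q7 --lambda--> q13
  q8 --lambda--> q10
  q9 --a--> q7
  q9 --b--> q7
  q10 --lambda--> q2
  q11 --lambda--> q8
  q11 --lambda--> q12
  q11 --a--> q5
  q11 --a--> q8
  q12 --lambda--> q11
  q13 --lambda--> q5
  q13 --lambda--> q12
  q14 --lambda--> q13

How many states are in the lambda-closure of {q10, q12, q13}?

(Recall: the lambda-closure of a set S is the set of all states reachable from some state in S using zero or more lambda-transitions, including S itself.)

Start with {q10, q12, q13}.
From q10 via lambda: add q2.
From q12 via lambda: add q11.
From q13 via lambda: add q5.
From q2 via lambda: add q1.
From q11 via lambda: add q8.
From q1 via lambda: add q0, q4.
lambda-closure = {q0, q1, q2, q4, q5, q8, q10, q11, q12, q13}, which has 10 states.

10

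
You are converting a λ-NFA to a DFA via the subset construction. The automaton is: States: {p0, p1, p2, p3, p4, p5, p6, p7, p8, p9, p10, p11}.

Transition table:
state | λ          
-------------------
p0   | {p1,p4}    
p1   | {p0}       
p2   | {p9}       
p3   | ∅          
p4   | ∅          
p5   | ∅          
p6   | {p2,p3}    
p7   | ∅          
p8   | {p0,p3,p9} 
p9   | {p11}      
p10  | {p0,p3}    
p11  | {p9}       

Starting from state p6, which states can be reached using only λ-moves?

Start with {p6}.
From p6 via λ: add p2, p3.
From p2 via λ: add p9.
From p9 via λ: add p11.
No new states can be added; the closed set is {p2, p3, p6, p9, p11}.

{p2, p3, p6, p9, p11}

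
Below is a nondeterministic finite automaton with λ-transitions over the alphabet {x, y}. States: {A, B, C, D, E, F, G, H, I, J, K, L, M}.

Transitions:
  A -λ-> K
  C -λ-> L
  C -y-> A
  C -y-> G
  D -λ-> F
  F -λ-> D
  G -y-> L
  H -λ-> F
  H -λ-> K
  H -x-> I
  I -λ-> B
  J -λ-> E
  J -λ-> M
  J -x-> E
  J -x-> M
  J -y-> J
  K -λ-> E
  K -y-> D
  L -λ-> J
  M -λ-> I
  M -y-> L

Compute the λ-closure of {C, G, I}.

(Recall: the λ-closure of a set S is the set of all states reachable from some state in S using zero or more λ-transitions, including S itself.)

Start with {C, G, I}.
From C via λ: add L.
From I via λ: add B.
From L via λ: add J.
From J via λ: add E, M.
No new states can be added; the closed set is {B, C, E, G, I, J, L, M}.

{B, C, E, G, I, J, L, M}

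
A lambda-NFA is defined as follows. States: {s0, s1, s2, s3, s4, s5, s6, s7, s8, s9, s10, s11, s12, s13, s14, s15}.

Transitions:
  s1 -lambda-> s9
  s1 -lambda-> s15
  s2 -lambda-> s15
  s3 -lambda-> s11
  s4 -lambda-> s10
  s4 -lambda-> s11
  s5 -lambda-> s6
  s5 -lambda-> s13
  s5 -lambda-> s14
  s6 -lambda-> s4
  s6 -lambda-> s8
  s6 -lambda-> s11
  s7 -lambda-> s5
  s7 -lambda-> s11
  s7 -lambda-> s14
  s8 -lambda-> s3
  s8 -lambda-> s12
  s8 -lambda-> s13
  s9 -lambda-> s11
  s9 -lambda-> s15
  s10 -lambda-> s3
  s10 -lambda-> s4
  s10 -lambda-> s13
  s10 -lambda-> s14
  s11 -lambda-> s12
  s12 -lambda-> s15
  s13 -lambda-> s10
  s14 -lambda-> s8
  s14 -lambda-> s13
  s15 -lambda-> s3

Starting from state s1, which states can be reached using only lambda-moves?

Start with {s1}.
From s1 via lambda: add s9, s15.
From s9 via lambda: add s11.
From s15 via lambda: add s3.
From s11 via lambda: add s12.
No new states can be added; the closed set is {s1, s3, s9, s11, s12, s15}.

{s1, s3, s9, s11, s12, s15}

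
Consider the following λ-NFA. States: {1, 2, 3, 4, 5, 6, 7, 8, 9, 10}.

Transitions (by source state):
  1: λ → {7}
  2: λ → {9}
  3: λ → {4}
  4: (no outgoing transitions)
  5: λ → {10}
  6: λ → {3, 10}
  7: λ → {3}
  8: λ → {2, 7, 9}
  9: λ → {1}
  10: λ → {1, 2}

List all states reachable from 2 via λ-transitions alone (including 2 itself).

{1, 2, 3, 4, 7, 9}

Start with {2}.
From 2 via λ: add 9.
From 9 via λ: add 1.
From 1 via λ: add 7.
From 7 via λ: add 3.
From 3 via λ: add 4.
No new states can be added; the closed set is {1, 2, 3, 4, 7, 9}.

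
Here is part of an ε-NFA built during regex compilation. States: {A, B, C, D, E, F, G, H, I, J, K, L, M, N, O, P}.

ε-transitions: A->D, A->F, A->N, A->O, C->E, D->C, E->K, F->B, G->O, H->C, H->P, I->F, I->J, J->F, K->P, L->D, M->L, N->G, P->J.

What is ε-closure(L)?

Start with {L}.
From L via ε: add D.
From D via ε: add C.
From C via ε: add E.
From E via ε: add K.
From K via ε: add P.
From P via ε: add J.
From J via ε: add F.
From F via ε: add B.
No new states can be added; the closed set is {B, C, D, E, F, J, K, L, P}.

{B, C, D, E, F, J, K, L, P}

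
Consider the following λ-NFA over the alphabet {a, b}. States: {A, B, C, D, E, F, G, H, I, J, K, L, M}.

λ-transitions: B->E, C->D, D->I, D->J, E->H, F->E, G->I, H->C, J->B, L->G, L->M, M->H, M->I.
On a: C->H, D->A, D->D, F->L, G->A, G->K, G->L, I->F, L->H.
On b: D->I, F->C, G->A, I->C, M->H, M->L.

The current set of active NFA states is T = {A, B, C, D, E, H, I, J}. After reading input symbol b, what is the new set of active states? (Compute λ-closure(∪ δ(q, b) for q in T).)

{B, C, D, E, H, I, J}

D on b → {I}.
I on b → {C}.
No b-transition from A, B, C, E, H, J.
Union after reading b: {C, I}.
Now take the λ-closure:
From C via λ: add D.
From D via λ: add J.
From J via λ: add B.
From B via λ: add E.
From E via λ: add H.
No new states can be added; the closed set is {B, C, D, E, H, I, J}.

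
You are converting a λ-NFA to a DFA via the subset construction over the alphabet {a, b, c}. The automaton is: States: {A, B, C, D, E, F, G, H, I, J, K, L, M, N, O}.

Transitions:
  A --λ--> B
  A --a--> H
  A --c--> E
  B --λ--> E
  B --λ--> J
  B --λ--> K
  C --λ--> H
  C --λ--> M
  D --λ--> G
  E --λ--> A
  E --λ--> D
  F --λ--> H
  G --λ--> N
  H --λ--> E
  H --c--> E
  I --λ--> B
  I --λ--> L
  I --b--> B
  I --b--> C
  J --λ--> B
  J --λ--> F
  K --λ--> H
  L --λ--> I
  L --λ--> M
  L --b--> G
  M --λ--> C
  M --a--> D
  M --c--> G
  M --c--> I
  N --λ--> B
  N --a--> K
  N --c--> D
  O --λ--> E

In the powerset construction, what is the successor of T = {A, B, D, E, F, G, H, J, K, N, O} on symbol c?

A on c → {E}.
H on c → {E}.
N on c → {D}.
No c-transition from B, D, E, F, G, J, K, O.
Union after reading c: {D, E}.
Now take the λ-closure:
From D via λ: add G.
From E via λ: add A.
From A via λ: add B.
From G via λ: add N.
From B via λ: add J, K.
From J via λ: add F.
From K via λ: add H.
No new states can be added; the closed set is {A, B, D, E, F, G, H, J, K, N}.

{A, B, D, E, F, G, H, J, K, N}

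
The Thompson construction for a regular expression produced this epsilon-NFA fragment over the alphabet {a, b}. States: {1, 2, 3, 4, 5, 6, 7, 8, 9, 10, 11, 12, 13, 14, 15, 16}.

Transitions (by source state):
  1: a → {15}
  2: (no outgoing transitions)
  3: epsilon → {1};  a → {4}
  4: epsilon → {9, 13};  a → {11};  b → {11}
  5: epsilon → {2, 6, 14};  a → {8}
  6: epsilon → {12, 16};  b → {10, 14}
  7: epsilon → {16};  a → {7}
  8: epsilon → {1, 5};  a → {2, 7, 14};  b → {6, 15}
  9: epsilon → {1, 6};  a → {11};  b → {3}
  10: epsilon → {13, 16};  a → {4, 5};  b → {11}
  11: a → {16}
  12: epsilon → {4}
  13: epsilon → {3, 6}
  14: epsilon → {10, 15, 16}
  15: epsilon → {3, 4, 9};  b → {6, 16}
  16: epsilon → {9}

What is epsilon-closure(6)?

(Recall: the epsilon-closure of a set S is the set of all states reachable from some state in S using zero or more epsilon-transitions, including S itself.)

{1, 3, 4, 6, 9, 12, 13, 16}

Start with {6}.
From 6 via epsilon: add 12, 16.
From 12 via epsilon: add 4.
From 16 via epsilon: add 9.
From 4 via epsilon: add 13.
From 9 via epsilon: add 1.
From 13 via epsilon: add 3.
No new states can be added; the closed set is {1, 3, 4, 6, 9, 12, 13, 16}.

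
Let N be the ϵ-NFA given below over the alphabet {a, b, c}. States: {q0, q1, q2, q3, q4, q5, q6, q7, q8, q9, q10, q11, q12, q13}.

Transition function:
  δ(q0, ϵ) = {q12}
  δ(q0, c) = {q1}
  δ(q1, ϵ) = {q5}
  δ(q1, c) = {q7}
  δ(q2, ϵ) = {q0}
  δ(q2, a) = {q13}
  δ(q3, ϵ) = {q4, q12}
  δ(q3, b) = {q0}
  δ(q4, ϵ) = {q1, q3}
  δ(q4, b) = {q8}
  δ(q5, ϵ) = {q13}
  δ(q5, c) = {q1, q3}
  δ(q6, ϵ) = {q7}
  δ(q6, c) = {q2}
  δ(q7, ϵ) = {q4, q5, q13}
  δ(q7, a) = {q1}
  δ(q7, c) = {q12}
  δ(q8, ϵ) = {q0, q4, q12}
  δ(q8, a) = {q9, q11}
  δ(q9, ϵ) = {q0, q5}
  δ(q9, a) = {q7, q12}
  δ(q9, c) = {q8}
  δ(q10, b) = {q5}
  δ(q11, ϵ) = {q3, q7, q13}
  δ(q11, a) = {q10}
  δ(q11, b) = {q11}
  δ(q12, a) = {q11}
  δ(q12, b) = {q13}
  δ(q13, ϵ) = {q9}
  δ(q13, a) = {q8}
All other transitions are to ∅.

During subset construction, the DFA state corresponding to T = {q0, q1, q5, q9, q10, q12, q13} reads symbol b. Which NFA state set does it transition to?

{q0, q5, q9, q12, q13}

q10 on b → {q5}.
q12 on b → {q13}.
No b-transition from q0, q1, q5, q9, q13.
Union after reading b: {q5, q13}.
Now take the ϵ-closure:
From q13 via ϵ: add q9.
From q9 via ϵ: add q0.
From q0 via ϵ: add q12.
No new states can be added; the closed set is {q0, q5, q9, q12, q13}.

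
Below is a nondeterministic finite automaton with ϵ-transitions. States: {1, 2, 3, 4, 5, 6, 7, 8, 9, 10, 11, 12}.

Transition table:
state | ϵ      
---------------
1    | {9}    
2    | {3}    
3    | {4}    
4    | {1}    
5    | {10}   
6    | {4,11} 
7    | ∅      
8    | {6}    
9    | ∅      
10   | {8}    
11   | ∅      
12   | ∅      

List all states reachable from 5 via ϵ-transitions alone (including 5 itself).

Start with {5}.
From 5 via ϵ: add 10.
From 10 via ϵ: add 8.
From 8 via ϵ: add 6.
From 6 via ϵ: add 4, 11.
From 4 via ϵ: add 1.
From 1 via ϵ: add 9.
No new states can be added; the closed set is {1, 4, 5, 6, 8, 9, 10, 11}.

{1, 4, 5, 6, 8, 9, 10, 11}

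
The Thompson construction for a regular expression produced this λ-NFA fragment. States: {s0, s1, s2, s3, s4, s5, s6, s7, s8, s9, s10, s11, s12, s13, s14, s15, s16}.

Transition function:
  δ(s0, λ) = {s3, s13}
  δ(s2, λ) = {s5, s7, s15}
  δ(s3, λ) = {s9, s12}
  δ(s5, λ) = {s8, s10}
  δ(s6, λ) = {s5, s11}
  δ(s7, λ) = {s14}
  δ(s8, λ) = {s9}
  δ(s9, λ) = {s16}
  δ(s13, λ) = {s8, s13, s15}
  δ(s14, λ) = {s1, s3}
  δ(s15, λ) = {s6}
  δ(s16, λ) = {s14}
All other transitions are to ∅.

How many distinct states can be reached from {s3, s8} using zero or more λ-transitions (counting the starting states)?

7

Start with {s3, s8}.
From s3 via λ: add s9, s12.
From s9 via λ: add s16.
From s16 via λ: add s14.
From s14 via λ: add s1.
λ-closure = {s1, s3, s8, s9, s12, s14, s16}, which has 7 states.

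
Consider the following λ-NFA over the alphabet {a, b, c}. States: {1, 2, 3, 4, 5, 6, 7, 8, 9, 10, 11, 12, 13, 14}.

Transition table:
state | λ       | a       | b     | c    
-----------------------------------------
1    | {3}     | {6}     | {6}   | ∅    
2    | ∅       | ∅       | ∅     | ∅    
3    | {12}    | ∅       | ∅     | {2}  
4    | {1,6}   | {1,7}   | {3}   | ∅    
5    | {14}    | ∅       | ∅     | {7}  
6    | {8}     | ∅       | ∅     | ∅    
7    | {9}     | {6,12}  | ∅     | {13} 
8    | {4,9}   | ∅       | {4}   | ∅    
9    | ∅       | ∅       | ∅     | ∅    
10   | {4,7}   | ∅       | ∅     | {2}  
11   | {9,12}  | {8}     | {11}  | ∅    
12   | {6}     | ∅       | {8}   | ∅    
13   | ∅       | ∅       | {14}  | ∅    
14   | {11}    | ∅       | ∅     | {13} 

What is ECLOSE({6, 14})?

{1, 3, 4, 6, 8, 9, 11, 12, 14}

Start with {6, 14}.
From 6 via λ: add 8.
From 14 via λ: add 11.
From 8 via λ: add 4, 9.
From 11 via λ: add 12.
From 4 via λ: add 1.
From 1 via λ: add 3.
No new states can be added; the closed set is {1, 3, 4, 6, 8, 9, 11, 12, 14}.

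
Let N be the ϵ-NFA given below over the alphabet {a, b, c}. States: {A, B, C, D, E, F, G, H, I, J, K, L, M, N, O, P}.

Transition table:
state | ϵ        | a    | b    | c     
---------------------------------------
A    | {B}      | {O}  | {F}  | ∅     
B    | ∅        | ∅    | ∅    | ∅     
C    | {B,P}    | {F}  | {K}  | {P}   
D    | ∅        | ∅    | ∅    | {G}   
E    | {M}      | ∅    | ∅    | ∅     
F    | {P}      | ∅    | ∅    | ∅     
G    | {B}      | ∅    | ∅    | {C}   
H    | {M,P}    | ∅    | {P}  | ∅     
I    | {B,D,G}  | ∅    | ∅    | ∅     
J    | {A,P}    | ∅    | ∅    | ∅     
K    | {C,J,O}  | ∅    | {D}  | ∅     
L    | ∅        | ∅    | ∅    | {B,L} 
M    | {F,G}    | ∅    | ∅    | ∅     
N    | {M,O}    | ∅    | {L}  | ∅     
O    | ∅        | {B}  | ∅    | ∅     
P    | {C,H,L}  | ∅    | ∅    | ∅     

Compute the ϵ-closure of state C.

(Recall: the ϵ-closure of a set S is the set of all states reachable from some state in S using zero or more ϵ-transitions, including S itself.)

Start with {C}.
From C via ϵ: add B, P.
From P via ϵ: add H, L.
From H via ϵ: add M.
From M via ϵ: add F, G.
No new states can be added; the closed set is {B, C, F, G, H, L, M, P}.

{B, C, F, G, H, L, M, P}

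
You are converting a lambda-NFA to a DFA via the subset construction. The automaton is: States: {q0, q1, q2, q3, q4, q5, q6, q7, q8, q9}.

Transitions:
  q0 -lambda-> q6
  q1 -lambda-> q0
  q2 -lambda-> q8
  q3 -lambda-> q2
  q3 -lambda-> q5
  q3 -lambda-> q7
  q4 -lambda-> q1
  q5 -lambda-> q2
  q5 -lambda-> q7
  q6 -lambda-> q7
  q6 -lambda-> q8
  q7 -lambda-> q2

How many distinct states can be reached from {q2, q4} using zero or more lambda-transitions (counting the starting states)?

7

Start with {q2, q4}.
From q2 via lambda: add q8.
From q4 via lambda: add q1.
From q1 via lambda: add q0.
From q0 via lambda: add q6.
From q6 via lambda: add q7.
lambda-closure = {q0, q1, q2, q4, q6, q7, q8}, which has 7 states.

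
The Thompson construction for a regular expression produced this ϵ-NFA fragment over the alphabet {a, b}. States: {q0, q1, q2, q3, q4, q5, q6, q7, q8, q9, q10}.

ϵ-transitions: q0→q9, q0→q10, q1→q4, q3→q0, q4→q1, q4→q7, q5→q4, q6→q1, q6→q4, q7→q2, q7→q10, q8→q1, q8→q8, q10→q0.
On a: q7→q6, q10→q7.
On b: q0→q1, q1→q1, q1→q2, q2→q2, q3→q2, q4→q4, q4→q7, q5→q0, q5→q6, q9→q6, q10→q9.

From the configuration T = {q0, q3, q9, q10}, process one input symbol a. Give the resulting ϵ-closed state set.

{q0, q2, q7, q9, q10}

q10 on a → {q7}.
No a-transition from q0, q3, q9.
Union after reading a: {q7}.
Now take the ϵ-closure:
From q7 via ϵ: add q2, q10.
From q10 via ϵ: add q0.
From q0 via ϵ: add q9.
No new states can be added; the closed set is {q0, q2, q7, q9, q10}.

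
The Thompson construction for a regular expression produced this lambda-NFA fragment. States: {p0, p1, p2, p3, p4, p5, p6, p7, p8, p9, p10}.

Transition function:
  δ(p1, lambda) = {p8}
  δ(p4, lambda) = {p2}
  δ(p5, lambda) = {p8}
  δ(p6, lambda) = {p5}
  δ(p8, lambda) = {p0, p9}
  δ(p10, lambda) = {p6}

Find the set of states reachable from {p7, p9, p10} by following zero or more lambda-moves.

Start with {p7, p9, p10}.
From p10 via lambda: add p6.
From p6 via lambda: add p5.
From p5 via lambda: add p8.
From p8 via lambda: add p0.
No new states can be added; the closed set is {p0, p5, p6, p7, p8, p9, p10}.

{p0, p5, p6, p7, p8, p9, p10}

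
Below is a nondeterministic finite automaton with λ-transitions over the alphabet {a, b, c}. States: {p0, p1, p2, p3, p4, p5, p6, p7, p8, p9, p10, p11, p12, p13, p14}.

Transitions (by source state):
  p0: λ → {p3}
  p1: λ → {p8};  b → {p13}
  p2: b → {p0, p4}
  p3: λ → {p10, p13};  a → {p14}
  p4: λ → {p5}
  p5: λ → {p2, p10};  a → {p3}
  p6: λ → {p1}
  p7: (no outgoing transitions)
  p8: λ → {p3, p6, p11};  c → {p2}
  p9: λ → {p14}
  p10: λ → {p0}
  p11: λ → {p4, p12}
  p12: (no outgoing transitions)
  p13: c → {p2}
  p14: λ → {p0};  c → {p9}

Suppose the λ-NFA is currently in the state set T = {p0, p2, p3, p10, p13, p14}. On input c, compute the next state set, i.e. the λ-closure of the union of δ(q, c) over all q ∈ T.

p13 on c → {p2}.
p14 on c → {p9}.
No c-transition from p0, p2, p3, p10.
Union after reading c: {p2, p9}.
Now take the λ-closure:
From p9 via λ: add p14.
From p14 via λ: add p0.
From p0 via λ: add p3.
From p3 via λ: add p10, p13.
No new states can be added; the closed set is {p0, p2, p3, p9, p10, p13, p14}.

{p0, p2, p3, p9, p10, p13, p14}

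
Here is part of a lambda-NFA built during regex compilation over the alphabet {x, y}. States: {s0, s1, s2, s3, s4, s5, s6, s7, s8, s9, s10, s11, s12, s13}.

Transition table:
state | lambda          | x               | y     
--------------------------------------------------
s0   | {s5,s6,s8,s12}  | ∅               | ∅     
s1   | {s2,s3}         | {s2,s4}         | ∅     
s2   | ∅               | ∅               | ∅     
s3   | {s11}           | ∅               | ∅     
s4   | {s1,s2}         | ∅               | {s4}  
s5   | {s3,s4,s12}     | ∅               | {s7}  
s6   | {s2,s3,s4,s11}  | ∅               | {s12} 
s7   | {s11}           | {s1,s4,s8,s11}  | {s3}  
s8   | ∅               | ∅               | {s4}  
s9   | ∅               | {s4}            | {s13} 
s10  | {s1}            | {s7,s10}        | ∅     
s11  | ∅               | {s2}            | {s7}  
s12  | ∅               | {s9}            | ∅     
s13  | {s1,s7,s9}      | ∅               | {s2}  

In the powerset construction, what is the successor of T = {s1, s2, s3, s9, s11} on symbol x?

s1 on x → {s2, s4}.
s9 on x → {s4}.
s11 on x → {s2}.
No x-transition from s2, s3.
Union after reading x: {s2, s4}.
Now take the lambda-closure:
From s4 via lambda: add s1.
From s1 via lambda: add s3.
From s3 via lambda: add s11.
No new states can be added; the closed set is {s1, s2, s3, s4, s11}.

{s1, s2, s3, s4, s11}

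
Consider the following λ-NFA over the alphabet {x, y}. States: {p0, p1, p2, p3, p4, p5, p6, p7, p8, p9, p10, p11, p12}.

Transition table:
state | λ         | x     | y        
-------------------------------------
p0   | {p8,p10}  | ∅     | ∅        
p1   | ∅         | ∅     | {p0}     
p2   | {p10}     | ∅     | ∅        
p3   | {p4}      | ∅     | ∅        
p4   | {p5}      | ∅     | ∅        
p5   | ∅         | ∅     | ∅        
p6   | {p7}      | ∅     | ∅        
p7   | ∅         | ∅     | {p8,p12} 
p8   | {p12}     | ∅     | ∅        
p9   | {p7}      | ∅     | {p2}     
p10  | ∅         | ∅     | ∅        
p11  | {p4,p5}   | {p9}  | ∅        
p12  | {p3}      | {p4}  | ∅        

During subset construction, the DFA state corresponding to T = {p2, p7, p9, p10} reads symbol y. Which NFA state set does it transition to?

p7 on y → {p8, p12}.
p9 on y → {p2}.
No y-transition from p2, p10.
Union after reading y: {p2, p8, p12}.
Now take the λ-closure:
From p2 via λ: add p10.
From p12 via λ: add p3.
From p3 via λ: add p4.
From p4 via λ: add p5.
No new states can be added; the closed set is {p2, p3, p4, p5, p8, p10, p12}.

{p2, p3, p4, p5, p8, p10, p12}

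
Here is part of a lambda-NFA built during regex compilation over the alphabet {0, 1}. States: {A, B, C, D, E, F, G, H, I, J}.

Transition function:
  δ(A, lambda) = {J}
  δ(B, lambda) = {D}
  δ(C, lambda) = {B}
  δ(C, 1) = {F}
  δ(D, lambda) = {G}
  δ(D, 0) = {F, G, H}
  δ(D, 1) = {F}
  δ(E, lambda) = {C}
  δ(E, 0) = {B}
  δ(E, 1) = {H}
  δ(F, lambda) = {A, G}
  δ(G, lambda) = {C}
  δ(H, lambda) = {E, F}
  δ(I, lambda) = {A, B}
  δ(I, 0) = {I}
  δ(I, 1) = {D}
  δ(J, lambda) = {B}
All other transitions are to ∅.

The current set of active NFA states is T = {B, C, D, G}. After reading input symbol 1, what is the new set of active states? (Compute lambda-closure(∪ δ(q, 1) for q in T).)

C on 1 → {F}.
D on 1 → {F}.
No 1-transition from B, G.
Union after reading 1: {F}.
Now take the lambda-closure:
From F via lambda: add A, G.
From A via lambda: add J.
From G via lambda: add C.
From C via lambda: add B.
From B via lambda: add D.
No new states can be added; the closed set is {A, B, C, D, F, G, J}.

{A, B, C, D, F, G, J}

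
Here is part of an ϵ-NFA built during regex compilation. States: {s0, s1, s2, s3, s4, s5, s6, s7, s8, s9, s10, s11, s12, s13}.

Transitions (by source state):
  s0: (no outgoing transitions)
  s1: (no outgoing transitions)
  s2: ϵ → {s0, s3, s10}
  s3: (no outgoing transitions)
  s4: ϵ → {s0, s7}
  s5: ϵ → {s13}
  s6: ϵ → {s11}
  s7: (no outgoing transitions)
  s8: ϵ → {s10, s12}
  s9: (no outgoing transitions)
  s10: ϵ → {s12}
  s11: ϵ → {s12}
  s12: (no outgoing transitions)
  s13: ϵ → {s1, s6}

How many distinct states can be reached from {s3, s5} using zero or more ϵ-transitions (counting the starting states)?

7

Start with {s3, s5}.
From s5 via ϵ: add s13.
From s13 via ϵ: add s1, s6.
From s6 via ϵ: add s11.
From s11 via ϵ: add s12.
ϵ-closure = {s1, s3, s5, s6, s11, s12, s13}, which has 7 states.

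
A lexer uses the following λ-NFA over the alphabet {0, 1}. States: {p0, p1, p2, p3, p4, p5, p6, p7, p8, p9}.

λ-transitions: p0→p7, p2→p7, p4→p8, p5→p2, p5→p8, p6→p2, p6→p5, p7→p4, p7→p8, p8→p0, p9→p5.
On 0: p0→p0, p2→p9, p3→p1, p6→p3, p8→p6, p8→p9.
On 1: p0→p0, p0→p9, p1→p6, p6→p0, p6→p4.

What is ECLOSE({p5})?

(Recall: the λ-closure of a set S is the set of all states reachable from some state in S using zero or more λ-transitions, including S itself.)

{p0, p2, p4, p5, p7, p8}

Start with {p5}.
From p5 via λ: add p2, p8.
From p2 via λ: add p7.
From p8 via λ: add p0.
From p7 via λ: add p4.
No new states can be added; the closed set is {p0, p2, p4, p5, p7, p8}.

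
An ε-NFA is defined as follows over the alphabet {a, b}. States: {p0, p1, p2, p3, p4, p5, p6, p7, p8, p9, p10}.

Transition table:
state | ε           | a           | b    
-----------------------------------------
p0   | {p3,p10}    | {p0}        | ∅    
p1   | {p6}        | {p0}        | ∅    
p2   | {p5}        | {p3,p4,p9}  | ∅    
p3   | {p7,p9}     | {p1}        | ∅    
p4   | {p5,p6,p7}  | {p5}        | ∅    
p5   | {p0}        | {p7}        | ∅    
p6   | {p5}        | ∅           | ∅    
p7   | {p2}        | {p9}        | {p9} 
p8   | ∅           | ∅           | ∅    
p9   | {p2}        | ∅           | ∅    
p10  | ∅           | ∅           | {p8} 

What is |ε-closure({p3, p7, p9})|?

7

Start with {p3, p7, p9}.
From p7 via ε: add p2.
From p2 via ε: add p5.
From p5 via ε: add p0.
From p0 via ε: add p10.
ε-closure = {p0, p2, p3, p5, p7, p9, p10}, which has 7 states.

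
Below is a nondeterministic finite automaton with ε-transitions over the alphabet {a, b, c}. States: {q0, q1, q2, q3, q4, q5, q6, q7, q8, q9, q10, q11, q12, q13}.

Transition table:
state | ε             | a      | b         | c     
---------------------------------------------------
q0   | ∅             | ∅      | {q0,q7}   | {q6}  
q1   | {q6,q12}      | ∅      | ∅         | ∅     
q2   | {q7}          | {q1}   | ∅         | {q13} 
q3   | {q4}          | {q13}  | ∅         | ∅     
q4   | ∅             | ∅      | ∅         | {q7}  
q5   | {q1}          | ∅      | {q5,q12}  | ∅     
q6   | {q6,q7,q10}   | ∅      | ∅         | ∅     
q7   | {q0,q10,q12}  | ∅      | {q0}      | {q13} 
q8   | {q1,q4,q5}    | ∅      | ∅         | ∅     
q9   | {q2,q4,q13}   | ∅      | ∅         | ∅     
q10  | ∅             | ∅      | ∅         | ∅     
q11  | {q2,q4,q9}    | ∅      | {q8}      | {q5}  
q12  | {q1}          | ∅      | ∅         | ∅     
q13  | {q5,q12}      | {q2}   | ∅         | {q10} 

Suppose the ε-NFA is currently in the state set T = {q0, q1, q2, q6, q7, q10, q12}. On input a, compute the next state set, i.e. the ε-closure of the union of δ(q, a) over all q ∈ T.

q2 on a → {q1}.
No a-transition from q0, q1, q6, q7, q10, q12.
Union after reading a: {q1}.
Now take the ε-closure:
From q1 via ε: add q6, q12.
From q6 via ε: add q7, q10.
From q7 via ε: add q0.
No new states can be added; the closed set is {q0, q1, q6, q7, q10, q12}.

{q0, q1, q6, q7, q10, q12}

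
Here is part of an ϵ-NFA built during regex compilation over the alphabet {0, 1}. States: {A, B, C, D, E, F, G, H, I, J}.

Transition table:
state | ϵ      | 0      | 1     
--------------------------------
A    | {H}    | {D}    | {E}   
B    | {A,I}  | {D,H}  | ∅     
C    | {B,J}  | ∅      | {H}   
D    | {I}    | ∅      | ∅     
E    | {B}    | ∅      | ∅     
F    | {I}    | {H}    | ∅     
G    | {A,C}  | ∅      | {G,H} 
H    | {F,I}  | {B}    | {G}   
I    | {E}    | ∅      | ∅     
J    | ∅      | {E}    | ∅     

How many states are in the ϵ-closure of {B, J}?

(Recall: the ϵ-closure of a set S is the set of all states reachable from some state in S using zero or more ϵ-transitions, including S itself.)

Start with {B, J}.
From B via ϵ: add A, I.
From A via ϵ: add H.
From I via ϵ: add E.
From H via ϵ: add F.
ϵ-closure = {A, B, E, F, H, I, J}, which has 7 states.

7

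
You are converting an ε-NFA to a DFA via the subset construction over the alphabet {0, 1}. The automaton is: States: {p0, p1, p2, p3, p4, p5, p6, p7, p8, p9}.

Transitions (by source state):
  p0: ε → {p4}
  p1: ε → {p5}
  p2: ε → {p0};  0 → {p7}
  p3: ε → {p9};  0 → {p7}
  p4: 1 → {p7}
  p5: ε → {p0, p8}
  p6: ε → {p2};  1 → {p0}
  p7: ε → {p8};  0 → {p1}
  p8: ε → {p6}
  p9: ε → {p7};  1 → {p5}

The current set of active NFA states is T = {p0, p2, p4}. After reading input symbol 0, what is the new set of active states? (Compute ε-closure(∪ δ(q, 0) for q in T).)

{p0, p2, p4, p6, p7, p8}

p2 on 0 → {p7}.
No 0-transition from p0, p4.
Union after reading 0: {p7}.
Now take the ε-closure:
From p7 via ε: add p8.
From p8 via ε: add p6.
From p6 via ε: add p2.
From p2 via ε: add p0.
From p0 via ε: add p4.
No new states can be added; the closed set is {p0, p2, p4, p6, p7, p8}.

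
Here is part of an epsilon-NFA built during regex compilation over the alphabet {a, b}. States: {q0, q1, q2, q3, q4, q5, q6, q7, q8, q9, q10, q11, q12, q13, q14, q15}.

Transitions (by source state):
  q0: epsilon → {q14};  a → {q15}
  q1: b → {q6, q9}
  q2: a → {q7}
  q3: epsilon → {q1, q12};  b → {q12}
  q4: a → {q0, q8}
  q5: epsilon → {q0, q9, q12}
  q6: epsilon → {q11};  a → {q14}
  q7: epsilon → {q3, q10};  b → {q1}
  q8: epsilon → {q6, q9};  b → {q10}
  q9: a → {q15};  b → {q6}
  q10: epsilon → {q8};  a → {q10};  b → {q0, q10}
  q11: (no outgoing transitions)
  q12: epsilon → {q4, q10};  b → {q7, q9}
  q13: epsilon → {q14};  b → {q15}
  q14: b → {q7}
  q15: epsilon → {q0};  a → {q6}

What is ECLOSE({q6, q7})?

Start with {q6, q7}.
From q6 via epsilon: add q11.
From q7 via epsilon: add q3, q10.
From q3 via epsilon: add q1, q12.
From q10 via epsilon: add q8.
From q8 via epsilon: add q9.
From q12 via epsilon: add q4.
No new states can be added; the closed set is {q1, q3, q4, q6, q7, q8, q9, q10, q11, q12}.

{q1, q3, q4, q6, q7, q8, q9, q10, q11, q12}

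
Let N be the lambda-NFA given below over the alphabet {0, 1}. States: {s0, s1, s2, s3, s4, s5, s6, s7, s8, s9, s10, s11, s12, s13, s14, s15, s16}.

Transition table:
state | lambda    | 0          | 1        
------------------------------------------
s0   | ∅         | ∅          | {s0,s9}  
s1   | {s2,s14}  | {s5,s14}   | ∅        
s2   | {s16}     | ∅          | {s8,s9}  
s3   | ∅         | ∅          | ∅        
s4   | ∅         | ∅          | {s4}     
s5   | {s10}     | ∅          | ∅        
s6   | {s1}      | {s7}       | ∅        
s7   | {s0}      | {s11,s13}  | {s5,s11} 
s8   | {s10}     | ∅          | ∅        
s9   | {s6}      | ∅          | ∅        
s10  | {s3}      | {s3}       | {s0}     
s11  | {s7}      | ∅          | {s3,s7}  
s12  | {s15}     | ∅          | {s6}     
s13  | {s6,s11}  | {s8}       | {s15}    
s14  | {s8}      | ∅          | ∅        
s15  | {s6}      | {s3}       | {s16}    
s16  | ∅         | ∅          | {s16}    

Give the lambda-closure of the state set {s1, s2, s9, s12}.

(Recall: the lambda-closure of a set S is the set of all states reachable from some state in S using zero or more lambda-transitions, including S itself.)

{s1, s2, s3, s6, s8, s9, s10, s12, s14, s15, s16}

Start with {s1, s2, s9, s12}.
From s1 via lambda: add s14.
From s2 via lambda: add s16.
From s9 via lambda: add s6.
From s12 via lambda: add s15.
From s14 via lambda: add s8.
From s8 via lambda: add s10.
From s10 via lambda: add s3.
No new states can be added; the closed set is {s1, s2, s3, s6, s8, s9, s10, s12, s14, s15, s16}.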